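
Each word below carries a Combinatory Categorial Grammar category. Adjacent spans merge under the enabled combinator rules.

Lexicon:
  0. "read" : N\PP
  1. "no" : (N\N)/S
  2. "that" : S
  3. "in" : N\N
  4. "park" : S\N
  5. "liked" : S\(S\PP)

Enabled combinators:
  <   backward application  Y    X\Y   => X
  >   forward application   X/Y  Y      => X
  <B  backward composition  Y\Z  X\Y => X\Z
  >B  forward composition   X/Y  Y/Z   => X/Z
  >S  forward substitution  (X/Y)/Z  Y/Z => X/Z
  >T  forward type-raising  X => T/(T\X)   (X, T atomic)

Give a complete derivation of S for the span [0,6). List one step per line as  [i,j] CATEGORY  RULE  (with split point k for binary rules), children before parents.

[0,1] N\PP  lex  "read"
[1,2] (N\N)/S  lex  "no"
[2,3] S  lex  "that"
[1,3] N\N  >  k=2
[3,4] N\N  lex  "in"
[4,5] S\N  lex  "park"
[3,5] S\N  <B  k=4
[1,5] S\N  <B  k=3
[0,5] S\PP  <B  k=1
[5,6] S\(S\PP)  lex  "liked"
[0,6] S  <  k=5

[0,6] S   <
  [0,5] S\PP   <B
    [0,1] "read" : N\PP
    [1,5] S\N   <B
      [1,3] N\N   >
        [1,2] "no" : (N\N)/S
        [2,3] "that" : S
      [3,5] S\N   <B
        [3,4] "in" : N\N
        [4,5] "park" : S\N
  [5,6] "liked" : S\(S\PP)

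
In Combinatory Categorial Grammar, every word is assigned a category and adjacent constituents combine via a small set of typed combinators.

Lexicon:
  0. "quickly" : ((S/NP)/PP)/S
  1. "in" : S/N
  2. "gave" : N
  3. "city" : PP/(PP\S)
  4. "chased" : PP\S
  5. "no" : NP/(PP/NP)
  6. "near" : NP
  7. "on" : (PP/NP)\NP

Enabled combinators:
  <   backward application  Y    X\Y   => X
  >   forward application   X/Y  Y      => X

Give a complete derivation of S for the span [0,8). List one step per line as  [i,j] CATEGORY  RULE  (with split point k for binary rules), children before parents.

[0,1] ((S/NP)/PP)/S  lex  "quickly"
[1,2] S/N  lex  "in"
[2,3] N  lex  "gave"
[1,3] S  >  k=2
[0,3] (S/NP)/PP  >  k=1
[3,4] PP/(PP\S)  lex  "city"
[4,5] PP\S  lex  "chased"
[3,5] PP  >  k=4
[0,5] S/NP  >  k=3
[5,6] NP/(PP/NP)  lex  "no"
[6,7] NP  lex  "near"
[7,8] (PP/NP)\NP  lex  "on"
[6,8] PP/NP  <  k=7
[5,8] NP  >  k=6
[0,8] S  >  k=5

[0,8] S   >
  [0,5] S/NP   >
    [0,3] (S/NP)/PP   >
      [0,1] "quickly" : ((S/NP)/PP)/S
      [1,3] S   >
        [1,2] "in" : S/N
        [2,3] "gave" : N
    [3,5] PP   >
      [3,4] "city" : PP/(PP\S)
      [4,5] "chased" : PP\S
  [5,8] NP   >
    [5,6] "no" : NP/(PP/NP)
    [6,8] PP/NP   <
      [6,7] "near" : NP
      [7,8] "on" : (PP/NP)\NP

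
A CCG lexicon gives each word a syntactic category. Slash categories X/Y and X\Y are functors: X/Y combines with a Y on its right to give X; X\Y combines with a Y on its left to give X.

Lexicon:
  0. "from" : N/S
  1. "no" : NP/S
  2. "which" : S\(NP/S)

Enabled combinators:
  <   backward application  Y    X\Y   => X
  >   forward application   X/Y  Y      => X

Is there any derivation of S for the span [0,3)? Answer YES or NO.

N/S NP/S S\(NP/S)
CKY chart[0,3] = {N}; S ∉ chart

NO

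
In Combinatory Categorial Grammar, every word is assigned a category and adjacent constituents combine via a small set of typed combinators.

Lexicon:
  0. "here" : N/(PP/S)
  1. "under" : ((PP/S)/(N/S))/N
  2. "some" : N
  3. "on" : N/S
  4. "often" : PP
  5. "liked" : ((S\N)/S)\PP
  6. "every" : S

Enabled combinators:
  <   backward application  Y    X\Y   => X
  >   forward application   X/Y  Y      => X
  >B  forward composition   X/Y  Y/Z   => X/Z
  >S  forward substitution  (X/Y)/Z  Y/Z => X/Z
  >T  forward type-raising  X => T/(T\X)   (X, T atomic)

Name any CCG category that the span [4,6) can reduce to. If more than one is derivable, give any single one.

[0,7] S   <
  [0,4] N   >
    [0,1] "here" : N/(PP/S)
    [1,4] PP/S   >
      [1,3] (PP/S)/(N/S)   >
        [1,2] "under" : ((PP/S)/(N/S))/N
        [2,3] "some" : N
      [3,4] "on" : N/S
  [4,7] S\N   >
    [4,6] (S\N)/S   <
      [4,5] "often" : PP
      [5,6] "liked" : ((S\N)/S)\PP
    [6,7] "every" : S

(S\N)/S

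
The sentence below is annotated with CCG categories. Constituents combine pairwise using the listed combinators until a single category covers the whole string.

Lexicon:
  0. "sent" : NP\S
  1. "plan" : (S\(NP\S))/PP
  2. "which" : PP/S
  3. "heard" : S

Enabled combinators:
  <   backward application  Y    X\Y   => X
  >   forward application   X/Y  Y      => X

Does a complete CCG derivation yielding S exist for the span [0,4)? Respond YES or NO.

YES

[0,4] S   <
  [0,1] "sent" : NP\S
  [1,4] S\(NP\S)   >
    [1,2] "plan" : (S\(NP\S))/PP
    [2,4] PP   >
      [2,3] "which" : PP/S
      [3,4] "heard" : S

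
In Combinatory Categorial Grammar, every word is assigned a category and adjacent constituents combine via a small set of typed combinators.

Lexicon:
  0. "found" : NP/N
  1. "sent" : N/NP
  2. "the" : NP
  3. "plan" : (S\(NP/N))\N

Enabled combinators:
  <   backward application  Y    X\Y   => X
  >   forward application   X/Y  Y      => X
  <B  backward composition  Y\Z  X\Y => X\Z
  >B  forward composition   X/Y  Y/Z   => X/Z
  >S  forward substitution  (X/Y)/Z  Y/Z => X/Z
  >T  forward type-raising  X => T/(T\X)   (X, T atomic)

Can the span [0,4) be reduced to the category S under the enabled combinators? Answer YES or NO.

YES

[0,4] S   <
  [0,1] "found" : NP/N
  [1,4] S\(NP/N)   <
    [1,3] N   >
      [1,2] "sent" : N/NP
      [2,3] "the" : NP
    [3,4] "plan" : (S\(NP/N))\N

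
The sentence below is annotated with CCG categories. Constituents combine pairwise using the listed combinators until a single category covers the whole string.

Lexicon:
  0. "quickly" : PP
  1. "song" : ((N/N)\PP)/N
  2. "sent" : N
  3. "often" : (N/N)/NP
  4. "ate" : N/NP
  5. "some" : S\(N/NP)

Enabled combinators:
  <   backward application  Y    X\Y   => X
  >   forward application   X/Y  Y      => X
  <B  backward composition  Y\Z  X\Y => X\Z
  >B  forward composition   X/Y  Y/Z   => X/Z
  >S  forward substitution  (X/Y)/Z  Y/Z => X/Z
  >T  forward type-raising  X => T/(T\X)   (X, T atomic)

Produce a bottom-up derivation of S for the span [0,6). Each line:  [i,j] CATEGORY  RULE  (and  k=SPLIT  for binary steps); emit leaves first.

[0,6] S   <
  [0,5] N/NP   >B
    [0,3] N/N   <
      [0,1] "quickly" : PP
      [1,3] (N/N)\PP   >
        [1,2] "song" : ((N/N)\PP)/N
        [2,3] "sent" : N
    [3,5] N/NP   >S
      [3,4] "often" : (N/N)/NP
      [4,5] "ate" : N/NP
  [5,6] "some" : S\(N/NP)

[0,1] PP  lex  "quickly"
[1,2] ((N/N)\PP)/N  lex  "song"
[2,3] N  lex  "sent"
[1,3] (N/N)\PP  >  k=2
[0,3] N/N  <  k=1
[3,4] (N/N)/NP  lex  "often"
[4,5] N/NP  lex  "ate"
[3,5] N/NP  >S  k=4
[0,5] N/NP  >B  k=3
[5,6] S\(N/NP)  lex  "some"
[0,6] S  <  k=5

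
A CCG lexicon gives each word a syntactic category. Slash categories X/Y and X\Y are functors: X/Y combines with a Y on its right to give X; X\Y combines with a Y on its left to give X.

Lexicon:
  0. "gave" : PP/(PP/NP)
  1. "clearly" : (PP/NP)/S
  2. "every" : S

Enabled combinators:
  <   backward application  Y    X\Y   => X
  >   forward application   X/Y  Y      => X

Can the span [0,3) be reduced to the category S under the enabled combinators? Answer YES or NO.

NO

PP/(PP/NP) (PP/NP)/S S
CKY chart[0,3] = {PP}; S ∉ chart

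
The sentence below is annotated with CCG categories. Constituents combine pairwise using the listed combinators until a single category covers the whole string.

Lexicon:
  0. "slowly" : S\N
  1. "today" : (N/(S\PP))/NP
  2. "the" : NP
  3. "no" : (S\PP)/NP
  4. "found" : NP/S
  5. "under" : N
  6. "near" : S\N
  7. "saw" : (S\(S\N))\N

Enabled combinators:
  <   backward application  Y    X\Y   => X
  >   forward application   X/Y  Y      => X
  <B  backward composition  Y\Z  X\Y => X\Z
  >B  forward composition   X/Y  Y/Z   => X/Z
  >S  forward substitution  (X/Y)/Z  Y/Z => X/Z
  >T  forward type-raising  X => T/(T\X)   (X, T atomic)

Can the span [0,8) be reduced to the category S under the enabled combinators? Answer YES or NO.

[0,8] S   <
  [0,1] "slowly" : S\N
  [1,8] S\(S\N)   <
    [1,7] N   >
      [1,3] N/(S\PP)   >
        [1,2] "today" : (N/(S\PP))/NP
        [2,3] "the" : NP
      [3,7] S\PP   >
        [3,4] "no" : (S\PP)/NP
        [4,7] NP   >
          [4,5] "found" : NP/S
          [5,7] S   <
            [5,6] "under" : N
            [6,7] "near" : S\N
    [7,8] "saw" : (S\(S\N))\N

YES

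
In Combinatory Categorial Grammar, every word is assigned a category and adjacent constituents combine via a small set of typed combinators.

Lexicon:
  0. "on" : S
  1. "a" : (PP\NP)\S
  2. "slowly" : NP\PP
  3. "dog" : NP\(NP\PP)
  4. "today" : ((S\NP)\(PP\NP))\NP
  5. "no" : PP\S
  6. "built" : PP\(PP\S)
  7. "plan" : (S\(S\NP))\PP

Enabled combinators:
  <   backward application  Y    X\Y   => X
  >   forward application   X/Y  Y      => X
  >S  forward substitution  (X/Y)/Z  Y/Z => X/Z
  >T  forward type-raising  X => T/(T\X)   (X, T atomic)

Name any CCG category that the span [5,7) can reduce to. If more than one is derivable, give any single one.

[0,8] S   <
  [0,5] S\NP   <
    [0,2] PP\NP   <
      [0,1] "on" : S
      [1,2] "a" : (PP\NP)\S
    [2,5] (S\NP)\(PP\NP)   <
      [2,4] NP   <
        [2,3] "slowly" : NP\PP
        [3,4] "dog" : NP\(NP\PP)
      [4,5] "today" : ((S\NP)\(PP\NP))\NP
  [5,8] S\(S\NP)   <
    [5,7] PP   <
      [5,6] "no" : PP\S
      [6,7] "built" : PP\(PP\S)
    [7,8] "plan" : (S\(S\NP))\PP

PP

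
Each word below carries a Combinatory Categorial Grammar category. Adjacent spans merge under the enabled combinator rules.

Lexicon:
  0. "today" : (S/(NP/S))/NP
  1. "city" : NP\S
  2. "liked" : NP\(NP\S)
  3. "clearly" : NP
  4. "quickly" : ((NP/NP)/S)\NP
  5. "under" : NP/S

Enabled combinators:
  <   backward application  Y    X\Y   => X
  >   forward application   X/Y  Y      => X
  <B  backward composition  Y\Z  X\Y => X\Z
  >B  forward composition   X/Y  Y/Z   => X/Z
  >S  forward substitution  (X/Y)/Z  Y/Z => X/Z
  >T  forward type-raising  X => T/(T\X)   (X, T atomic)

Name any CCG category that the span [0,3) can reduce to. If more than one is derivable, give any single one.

S/(NP/S)

[0,6] S   >
  [0,3] S/(NP/S)   >
    [0,1] "today" : (S/(NP/S))/NP
    [1,3] NP   <
      [1,2] "city" : NP\S
      [2,3] "liked" : NP\(NP\S)
  [3,6] NP/S   >S
    [3,5] (NP/NP)/S   <
      [3,4] "clearly" : NP
      [4,5] "quickly" : ((NP/NP)/S)\NP
    [5,6] "under" : NP/S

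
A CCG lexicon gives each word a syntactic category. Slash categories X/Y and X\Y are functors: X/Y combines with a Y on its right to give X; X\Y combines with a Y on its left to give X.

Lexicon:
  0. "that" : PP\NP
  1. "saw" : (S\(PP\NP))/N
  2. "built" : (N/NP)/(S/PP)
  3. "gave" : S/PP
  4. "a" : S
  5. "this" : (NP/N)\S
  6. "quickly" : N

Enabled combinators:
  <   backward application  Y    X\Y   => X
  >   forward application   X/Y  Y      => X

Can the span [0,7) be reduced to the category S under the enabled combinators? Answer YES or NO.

[0,7] S   <
  [0,1] "that" : PP\NP
  [1,7] S\(PP\NP)   >
    [1,2] "saw" : (S\(PP\NP))/N
    [2,7] N   >
      [2,4] N/NP   >
        [2,3] "built" : (N/NP)/(S/PP)
        [3,4] "gave" : S/PP
      [4,7] NP   >
        [4,6] NP/N   <
          [4,5] "a" : S
          [5,6] "this" : (NP/N)\S
        [6,7] "quickly" : N

YES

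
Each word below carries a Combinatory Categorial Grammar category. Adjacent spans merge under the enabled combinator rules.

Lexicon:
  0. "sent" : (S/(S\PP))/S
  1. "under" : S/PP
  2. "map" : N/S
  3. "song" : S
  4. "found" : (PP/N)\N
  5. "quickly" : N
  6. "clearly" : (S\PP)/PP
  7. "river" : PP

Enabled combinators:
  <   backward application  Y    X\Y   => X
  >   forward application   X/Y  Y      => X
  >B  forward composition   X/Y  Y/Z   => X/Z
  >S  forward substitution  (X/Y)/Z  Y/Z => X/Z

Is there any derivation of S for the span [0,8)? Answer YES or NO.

[0,8] S   >
  [0,6] S/(S\PP)   >
    [0,1] "sent" : (S/(S\PP))/S
    [1,6] S   >
      [1,2] "under" : S/PP
      [2,6] PP   >
        [2,5] PP/N   <
          [2,4] N   >
            [2,3] "map" : N/S
            [3,4] "song" : S
          [4,5] "found" : (PP/N)\N
        [5,6] "quickly" : N
  [6,8] S\PP   >
    [6,7] "clearly" : (S\PP)/PP
    [7,8] "river" : PP

YES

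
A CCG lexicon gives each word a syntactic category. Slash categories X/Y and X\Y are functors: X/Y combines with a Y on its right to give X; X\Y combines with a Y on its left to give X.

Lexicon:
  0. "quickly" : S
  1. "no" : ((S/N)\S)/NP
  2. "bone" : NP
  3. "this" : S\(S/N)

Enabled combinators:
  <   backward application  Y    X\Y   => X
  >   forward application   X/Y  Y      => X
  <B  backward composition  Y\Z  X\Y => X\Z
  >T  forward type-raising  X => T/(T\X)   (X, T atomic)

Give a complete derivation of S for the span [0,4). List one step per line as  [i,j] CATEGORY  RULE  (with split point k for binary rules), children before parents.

[0,4] S   <
  [0,3] S/N   <
    [0,1] "quickly" : S
    [1,3] (S/N)\S   >
      [1,2] "no" : ((S/N)\S)/NP
      [2,3] "bone" : NP
  [3,4] "this" : S\(S/N)

[0,1] S  lex  "quickly"
[1,2] ((S/N)\S)/NP  lex  "no"
[2,3] NP  lex  "bone"
[1,3] (S/N)\S  >  k=2
[0,3] S/N  <  k=1
[3,4] S\(S/N)  lex  "this"
[0,4] S  <  k=3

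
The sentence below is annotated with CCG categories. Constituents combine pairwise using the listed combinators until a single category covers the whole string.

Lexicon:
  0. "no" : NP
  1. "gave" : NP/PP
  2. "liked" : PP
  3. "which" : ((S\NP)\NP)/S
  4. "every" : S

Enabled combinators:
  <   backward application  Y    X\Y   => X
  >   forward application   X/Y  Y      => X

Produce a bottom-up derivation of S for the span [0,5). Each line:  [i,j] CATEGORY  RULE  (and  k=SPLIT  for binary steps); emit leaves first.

[0,1] NP  lex  "no"
[1,2] NP/PP  lex  "gave"
[2,3] PP  lex  "liked"
[1,3] NP  >  k=2
[3,4] ((S\NP)\NP)/S  lex  "which"
[4,5] S  lex  "every"
[3,5] (S\NP)\NP  >  k=4
[1,5] S\NP  <  k=3
[0,5] S  <  k=1

[0,5] S   <
  [0,1] "no" : NP
  [1,5] S\NP   <
    [1,3] NP   >
      [1,2] "gave" : NP/PP
      [2,3] "liked" : PP
    [3,5] (S\NP)\NP   >
      [3,4] "which" : ((S\NP)\NP)/S
      [4,5] "every" : S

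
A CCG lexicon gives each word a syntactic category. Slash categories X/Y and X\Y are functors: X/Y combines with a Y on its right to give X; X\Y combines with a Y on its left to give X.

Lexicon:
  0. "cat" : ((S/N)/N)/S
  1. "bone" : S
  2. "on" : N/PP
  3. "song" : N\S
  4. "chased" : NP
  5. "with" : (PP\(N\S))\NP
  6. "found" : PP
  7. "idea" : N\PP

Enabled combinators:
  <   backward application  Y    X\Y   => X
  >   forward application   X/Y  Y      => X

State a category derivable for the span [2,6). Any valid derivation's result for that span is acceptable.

N

[0,8] S   >
  [0,6] S/N   >
    [0,2] (S/N)/N   >
      [0,1] "cat" : ((S/N)/N)/S
      [1,2] "bone" : S
    [2,6] N   >
      [2,3] "on" : N/PP
      [3,6] PP   <
        [3,4] "song" : N\S
        [4,6] PP\(N\S)   <
          [4,5] "chased" : NP
          [5,6] "with" : (PP\(N\S))\NP
  [6,8] N   <
    [6,7] "found" : PP
    [7,8] "idea" : N\PP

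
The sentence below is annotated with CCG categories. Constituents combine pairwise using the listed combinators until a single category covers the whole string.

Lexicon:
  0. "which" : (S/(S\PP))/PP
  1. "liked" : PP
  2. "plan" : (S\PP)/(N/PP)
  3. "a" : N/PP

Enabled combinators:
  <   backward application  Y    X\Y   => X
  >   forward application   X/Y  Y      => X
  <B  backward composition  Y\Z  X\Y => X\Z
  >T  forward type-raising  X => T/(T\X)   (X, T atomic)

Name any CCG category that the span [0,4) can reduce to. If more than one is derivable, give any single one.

[0,4] S   >
  [0,2] S/(S\PP)   >
    [0,1] "which" : (S/(S\PP))/PP
    [1,2] "liked" : PP
  [2,4] S\PP   >
    [2,3] "plan" : (S\PP)/(N/PP)
    [3,4] "a" : N/PP

S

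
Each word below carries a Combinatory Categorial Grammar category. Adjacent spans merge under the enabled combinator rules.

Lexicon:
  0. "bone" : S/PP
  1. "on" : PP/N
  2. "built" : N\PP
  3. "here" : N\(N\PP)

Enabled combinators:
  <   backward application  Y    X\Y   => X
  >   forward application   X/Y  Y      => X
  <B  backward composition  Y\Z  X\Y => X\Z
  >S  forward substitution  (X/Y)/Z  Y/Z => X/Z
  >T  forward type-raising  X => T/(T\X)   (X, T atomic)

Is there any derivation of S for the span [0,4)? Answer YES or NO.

[0,4] S   >
  [0,1] "bone" : S/PP
  [1,4] PP   >
    [1,2] "on" : PP/N
    [2,4] N   <
      [2,3] "built" : N\PP
      [3,4] "here" : N\(N\PP)

YES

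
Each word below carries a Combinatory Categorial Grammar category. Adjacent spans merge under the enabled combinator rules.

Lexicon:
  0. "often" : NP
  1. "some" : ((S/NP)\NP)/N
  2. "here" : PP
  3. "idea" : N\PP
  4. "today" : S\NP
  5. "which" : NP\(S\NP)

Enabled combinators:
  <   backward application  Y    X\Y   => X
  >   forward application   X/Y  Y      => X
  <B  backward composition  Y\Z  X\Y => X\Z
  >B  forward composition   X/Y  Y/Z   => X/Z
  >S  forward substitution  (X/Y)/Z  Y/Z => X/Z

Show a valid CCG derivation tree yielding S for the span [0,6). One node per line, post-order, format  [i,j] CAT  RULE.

[0,6] S   >
  [0,4] S/NP   <
    [0,1] "often" : NP
    [1,4] (S/NP)\NP   >
      [1,2] "some" : ((S/NP)\NP)/N
      [2,4] N   <
        [2,3] "here" : PP
        [3,4] "idea" : N\PP
  [4,6] NP   <
    [4,5] "today" : S\NP
    [5,6] "which" : NP\(S\NP)

[0,1] NP  lex  "often"
[1,2] ((S/NP)\NP)/N  lex  "some"
[2,3] PP  lex  "here"
[3,4] N\PP  lex  "idea"
[2,4] N  <  k=3
[1,4] (S/NP)\NP  >  k=2
[0,4] S/NP  <  k=1
[4,5] S\NP  lex  "today"
[5,6] NP\(S\NP)  lex  "which"
[4,6] NP  <  k=5
[0,6] S  >  k=4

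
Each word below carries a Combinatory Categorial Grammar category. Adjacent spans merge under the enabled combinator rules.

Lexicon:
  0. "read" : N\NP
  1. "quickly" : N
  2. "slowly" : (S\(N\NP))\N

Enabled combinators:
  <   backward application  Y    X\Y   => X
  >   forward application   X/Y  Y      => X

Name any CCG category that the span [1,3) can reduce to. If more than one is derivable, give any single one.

S\(N\NP)

[0,3] S   <
  [0,1] "read" : N\NP
  [1,3] S\(N\NP)   <
    [1,2] "quickly" : N
    [2,3] "slowly" : (S\(N\NP))\N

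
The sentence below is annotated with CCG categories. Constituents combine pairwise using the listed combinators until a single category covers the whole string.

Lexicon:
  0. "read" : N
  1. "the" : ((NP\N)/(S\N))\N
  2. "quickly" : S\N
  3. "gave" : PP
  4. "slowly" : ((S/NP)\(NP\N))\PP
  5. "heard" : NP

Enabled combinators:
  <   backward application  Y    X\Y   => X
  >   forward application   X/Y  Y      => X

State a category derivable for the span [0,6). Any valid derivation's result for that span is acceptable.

S

[0,6] S   >
  [0,5] S/NP   <
    [0,3] NP\N   >
      [0,2] (NP\N)/(S\N)   <
        [0,1] "read" : N
        [1,2] "the" : ((NP\N)/(S\N))\N
      [2,3] "quickly" : S\N
    [3,5] (S/NP)\(NP\N)   <
      [3,4] "gave" : PP
      [4,5] "slowly" : ((S/NP)\(NP\N))\PP
  [5,6] "heard" : NP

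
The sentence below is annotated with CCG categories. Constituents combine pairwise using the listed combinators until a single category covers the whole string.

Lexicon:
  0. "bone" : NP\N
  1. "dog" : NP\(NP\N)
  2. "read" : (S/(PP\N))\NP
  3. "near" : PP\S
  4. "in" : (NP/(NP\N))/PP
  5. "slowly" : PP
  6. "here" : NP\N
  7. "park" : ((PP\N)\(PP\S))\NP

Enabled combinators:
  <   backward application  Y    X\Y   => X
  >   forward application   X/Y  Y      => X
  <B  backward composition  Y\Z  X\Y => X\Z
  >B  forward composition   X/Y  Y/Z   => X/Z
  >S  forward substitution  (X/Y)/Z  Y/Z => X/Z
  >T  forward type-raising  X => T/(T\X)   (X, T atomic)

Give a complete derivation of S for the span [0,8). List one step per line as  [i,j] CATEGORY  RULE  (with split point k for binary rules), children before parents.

[0,1] NP\N  lex  "bone"
[1,2] NP\(NP\N)  lex  "dog"
[0,2] NP  <  k=1
[2,3] (S/(PP\N))\NP  lex  "read"
[0,3] S/(PP\N)  <  k=2
[3,4] PP\S  lex  "near"
[4,5] (NP/(NP\N))/PP  lex  "in"
[5,6] PP  lex  "slowly"
[4,6] NP/(NP\N)  >  k=5
[6,7] NP\N  lex  "here"
[4,7] NP  >  k=6
[7,8] ((PP\N)\(PP\S))\NP  lex  "park"
[4,8] (PP\N)\(PP\S)  <  k=7
[3,8] PP\N  <  k=4
[0,8] S  >  k=3

[0,8] S   >
  [0,3] S/(PP\N)   <
    [0,2] NP   <
      [0,1] "bone" : NP\N
      [1,2] "dog" : NP\(NP\N)
    [2,3] "read" : (S/(PP\N))\NP
  [3,8] PP\N   <
    [3,4] "near" : PP\S
    [4,8] (PP\N)\(PP\S)   <
      [4,7] NP   >
        [4,6] NP/(NP\N)   >
          [4,5] "in" : (NP/(NP\N))/PP
          [5,6] "slowly" : PP
        [6,7] "here" : NP\N
      [7,8] "park" : ((PP\N)\(PP\S))\NP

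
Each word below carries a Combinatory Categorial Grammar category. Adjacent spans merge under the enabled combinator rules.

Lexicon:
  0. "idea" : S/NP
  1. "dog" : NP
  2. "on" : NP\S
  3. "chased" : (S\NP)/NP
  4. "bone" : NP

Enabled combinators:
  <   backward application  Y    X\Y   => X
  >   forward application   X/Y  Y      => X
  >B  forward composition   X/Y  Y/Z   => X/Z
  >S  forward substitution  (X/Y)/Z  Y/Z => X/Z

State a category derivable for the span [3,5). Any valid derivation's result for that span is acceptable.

S\NP

[0,5] S   <
  [0,3] NP   <
    [0,2] S   >
      [0,1] "idea" : S/NP
      [1,2] "dog" : NP
    [2,3] "on" : NP\S
  [3,5] S\NP   >
    [3,4] "chased" : (S\NP)/NP
    [4,5] "bone" : NP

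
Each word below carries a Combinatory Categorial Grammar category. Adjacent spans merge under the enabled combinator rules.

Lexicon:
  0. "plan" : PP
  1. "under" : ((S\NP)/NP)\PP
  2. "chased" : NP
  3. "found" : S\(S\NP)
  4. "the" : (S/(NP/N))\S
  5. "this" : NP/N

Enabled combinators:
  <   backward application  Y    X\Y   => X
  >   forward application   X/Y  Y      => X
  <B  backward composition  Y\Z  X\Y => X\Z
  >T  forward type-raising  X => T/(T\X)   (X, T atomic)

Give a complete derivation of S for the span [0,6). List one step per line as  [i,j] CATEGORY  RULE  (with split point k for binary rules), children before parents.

[0,1] PP  lex  "plan"
[1,2] ((S\NP)/NP)\PP  lex  "under"
[0,2] (S\NP)/NP  <  k=1
[2,3] NP  lex  "chased"
[0,3] S\NP  >  k=2
[3,4] S\(S\NP)  lex  "found"
[0,4] S  <  k=3
[4,5] (S/(NP/N))\S  lex  "the"
[0,5] S/(NP/N)  <  k=4
[5,6] NP/N  lex  "this"
[0,6] S  >  k=5

[0,6] S   >
  [0,5] S/(NP/N)   <
    [0,4] S   <
      [0,3] S\NP   >
        [0,2] (S\NP)/NP   <
          [0,1] "plan" : PP
          [1,2] "under" : ((S\NP)/NP)\PP
        [2,3] "chased" : NP
      [3,4] "found" : S\(S\NP)
    [4,5] "the" : (S/(NP/N))\S
  [5,6] "this" : NP/N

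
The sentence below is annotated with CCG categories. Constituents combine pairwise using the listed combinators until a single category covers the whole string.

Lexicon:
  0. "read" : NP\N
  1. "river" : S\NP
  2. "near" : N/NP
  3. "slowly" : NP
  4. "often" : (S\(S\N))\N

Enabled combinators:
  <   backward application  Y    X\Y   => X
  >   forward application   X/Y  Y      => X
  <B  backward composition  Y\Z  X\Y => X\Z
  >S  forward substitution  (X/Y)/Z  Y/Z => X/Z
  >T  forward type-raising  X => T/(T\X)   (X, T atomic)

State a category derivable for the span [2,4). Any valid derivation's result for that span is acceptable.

[0,5] S   <
  [0,2] S\N   <B
    [0,1] "read" : NP\N
    [1,2] "river" : S\NP
  [2,5] S\(S\N)   <
    [2,4] N   >
      [2,3] "near" : N/NP
      [3,4] "slowly" : NP
    [4,5] "often" : (S\(S\N))\N

N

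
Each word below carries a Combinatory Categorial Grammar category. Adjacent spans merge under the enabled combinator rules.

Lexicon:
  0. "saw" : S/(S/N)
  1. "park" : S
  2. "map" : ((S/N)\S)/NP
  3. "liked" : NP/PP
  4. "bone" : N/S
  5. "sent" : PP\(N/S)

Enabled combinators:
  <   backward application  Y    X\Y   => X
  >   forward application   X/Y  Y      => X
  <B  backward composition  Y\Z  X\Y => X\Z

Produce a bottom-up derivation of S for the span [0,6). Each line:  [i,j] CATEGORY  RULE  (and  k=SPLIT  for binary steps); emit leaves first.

[0,6] S   >
  [0,1] "saw" : S/(S/N)
  [1,6] S/N   <
    [1,2] "park" : S
    [2,6] (S/N)\S   >
      [2,3] "map" : ((S/N)\S)/NP
      [3,6] NP   >
        [3,4] "liked" : NP/PP
        [4,6] PP   <
          [4,5] "bone" : N/S
          [5,6] "sent" : PP\(N/S)

[0,1] S/(S/N)  lex  "saw"
[1,2] S  lex  "park"
[2,3] ((S/N)\S)/NP  lex  "map"
[3,4] NP/PP  lex  "liked"
[4,5] N/S  lex  "bone"
[5,6] PP\(N/S)  lex  "sent"
[4,6] PP  <  k=5
[3,6] NP  >  k=4
[2,6] (S/N)\S  >  k=3
[1,6] S/N  <  k=2
[0,6] S  >  k=1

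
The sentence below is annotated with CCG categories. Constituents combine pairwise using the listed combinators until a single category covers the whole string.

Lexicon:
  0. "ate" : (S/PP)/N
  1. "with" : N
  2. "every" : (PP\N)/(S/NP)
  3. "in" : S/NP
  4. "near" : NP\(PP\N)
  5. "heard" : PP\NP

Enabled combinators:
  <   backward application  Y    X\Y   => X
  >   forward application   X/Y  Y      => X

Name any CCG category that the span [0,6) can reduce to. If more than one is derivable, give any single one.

[0,6] S   >
  [0,2] S/PP   >
    [0,1] "ate" : (S/PP)/N
    [1,2] "with" : N
  [2,6] PP   <
    [2,5] NP   <
      [2,4] PP\N   >
        [2,3] "every" : (PP\N)/(S/NP)
        [3,4] "in" : S/NP
      [4,5] "near" : NP\(PP\N)
    [5,6] "heard" : PP\NP

S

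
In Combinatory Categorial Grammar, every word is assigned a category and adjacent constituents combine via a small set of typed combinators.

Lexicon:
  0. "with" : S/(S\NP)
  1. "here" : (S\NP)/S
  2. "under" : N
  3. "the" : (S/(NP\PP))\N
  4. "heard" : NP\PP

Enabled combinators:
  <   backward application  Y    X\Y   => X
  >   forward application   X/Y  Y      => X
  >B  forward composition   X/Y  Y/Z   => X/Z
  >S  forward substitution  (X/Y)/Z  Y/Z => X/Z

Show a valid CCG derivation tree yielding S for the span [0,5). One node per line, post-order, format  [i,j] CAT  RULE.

[0,1] S/(S\NP)  lex  "with"
[1,2] (S\NP)/S  lex  "here"
[2,3] N  lex  "under"
[3,4] (S/(NP\PP))\N  lex  "the"
[2,4] S/(NP\PP)  <  k=3
[4,5] NP\PP  lex  "heard"
[2,5] S  >  k=4
[1,5] S\NP  >  k=2
[0,5] S  >  k=1

[0,5] S   >
  [0,1] "with" : S/(S\NP)
  [1,5] S\NP   >
    [1,2] "here" : (S\NP)/S
    [2,5] S   >
      [2,4] S/(NP\PP)   <
        [2,3] "under" : N
        [3,4] "the" : (S/(NP\PP))\N
      [4,5] "heard" : NP\PP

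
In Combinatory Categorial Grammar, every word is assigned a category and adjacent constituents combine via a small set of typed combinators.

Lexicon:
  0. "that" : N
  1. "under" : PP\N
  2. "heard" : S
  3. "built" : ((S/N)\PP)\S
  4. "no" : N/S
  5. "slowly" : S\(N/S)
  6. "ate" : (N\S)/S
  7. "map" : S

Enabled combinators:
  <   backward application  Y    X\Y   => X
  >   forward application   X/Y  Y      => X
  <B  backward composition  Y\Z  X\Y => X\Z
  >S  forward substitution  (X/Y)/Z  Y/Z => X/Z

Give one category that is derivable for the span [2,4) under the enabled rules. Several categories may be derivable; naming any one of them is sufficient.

(S/N)\PP

[0,8] S   >
  [0,4] S/N   <
    [0,2] PP   <
      [0,1] "that" : N
      [1,2] "under" : PP\N
    [2,4] (S/N)\PP   <
      [2,3] "heard" : S
      [3,4] "built" : ((S/N)\PP)\S
  [4,8] N   <
    [4,6] S   <
      [4,5] "no" : N/S
      [5,6] "slowly" : S\(N/S)
    [6,8] N\S   >
      [6,7] "ate" : (N\S)/S
      [7,8] "map" : S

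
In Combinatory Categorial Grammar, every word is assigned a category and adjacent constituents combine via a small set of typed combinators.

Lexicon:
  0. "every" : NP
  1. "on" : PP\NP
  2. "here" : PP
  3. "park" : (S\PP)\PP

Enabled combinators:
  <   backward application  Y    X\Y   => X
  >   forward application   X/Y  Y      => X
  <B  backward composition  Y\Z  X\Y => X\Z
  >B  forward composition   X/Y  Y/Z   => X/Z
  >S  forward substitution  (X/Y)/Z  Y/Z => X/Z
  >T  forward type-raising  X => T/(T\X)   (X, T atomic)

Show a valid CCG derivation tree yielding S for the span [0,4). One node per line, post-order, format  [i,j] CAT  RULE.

[0,4] S   <
  [0,2] PP   <
    [0,1] "every" : NP
    [1,2] "on" : PP\NP
  [2,4] S\PP   <
    [2,3] "here" : PP
    [3,4] "park" : (S\PP)\PP

[0,1] NP  lex  "every"
[1,2] PP\NP  lex  "on"
[0,2] PP  <  k=1
[2,3] PP  lex  "here"
[3,4] (S\PP)\PP  lex  "park"
[2,4] S\PP  <  k=3
[0,4] S  <  k=2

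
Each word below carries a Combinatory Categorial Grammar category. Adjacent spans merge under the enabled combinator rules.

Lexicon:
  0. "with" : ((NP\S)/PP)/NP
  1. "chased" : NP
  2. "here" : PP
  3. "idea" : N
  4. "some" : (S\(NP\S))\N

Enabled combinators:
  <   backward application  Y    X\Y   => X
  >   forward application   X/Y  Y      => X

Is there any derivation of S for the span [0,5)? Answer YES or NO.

[0,5] S   <
  [0,3] NP\S   >
    [0,2] (NP\S)/PP   >
      [0,1] "with" : ((NP\S)/PP)/NP
      [1,2] "chased" : NP
    [2,3] "here" : PP
  [3,5] S\(NP\S)   <
    [3,4] "idea" : N
    [4,5] "some" : (S\(NP\S))\N

YES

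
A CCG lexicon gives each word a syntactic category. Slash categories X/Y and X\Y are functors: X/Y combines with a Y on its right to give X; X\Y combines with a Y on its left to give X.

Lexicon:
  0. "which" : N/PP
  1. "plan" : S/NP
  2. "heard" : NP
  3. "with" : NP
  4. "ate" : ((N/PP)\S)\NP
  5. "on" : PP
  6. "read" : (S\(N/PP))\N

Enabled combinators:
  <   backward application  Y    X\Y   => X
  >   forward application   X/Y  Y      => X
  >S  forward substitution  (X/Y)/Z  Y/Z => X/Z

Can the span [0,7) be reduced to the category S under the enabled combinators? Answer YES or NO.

[0,7] S   <
  [0,1] "which" : N/PP
  [1,7] S\(N/PP)   <
    [1,6] N   >
      [1,5] N/PP   <
        [1,3] S   >
          [1,2] "plan" : S/NP
          [2,3] "heard" : NP
        [3,5] (N/PP)\S   <
          [3,4] "with" : NP
          [4,5] "ate" : ((N/PP)\S)\NP
      [5,6] "on" : PP
    [6,7] "read" : (S\(N/PP))\N

YES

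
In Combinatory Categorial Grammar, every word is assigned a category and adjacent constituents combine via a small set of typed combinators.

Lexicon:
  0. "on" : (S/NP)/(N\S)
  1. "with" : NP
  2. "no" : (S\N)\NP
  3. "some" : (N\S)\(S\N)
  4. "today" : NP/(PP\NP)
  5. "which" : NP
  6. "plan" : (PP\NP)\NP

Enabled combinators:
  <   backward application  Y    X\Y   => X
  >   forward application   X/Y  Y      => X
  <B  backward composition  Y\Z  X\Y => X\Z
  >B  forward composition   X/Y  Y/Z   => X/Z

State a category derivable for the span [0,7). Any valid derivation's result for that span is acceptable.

S

[0,7] S   >
  [0,4] S/NP   >
    [0,1] "on" : (S/NP)/(N\S)
    [1,4] N\S   <
      [1,3] S\N   <
        [1,2] "with" : NP
        [2,3] "no" : (S\N)\NP
      [3,4] "some" : (N\S)\(S\N)
  [4,7] NP   >
    [4,5] "today" : NP/(PP\NP)
    [5,7] PP\NP   <
      [5,6] "which" : NP
      [6,7] "plan" : (PP\NP)\NP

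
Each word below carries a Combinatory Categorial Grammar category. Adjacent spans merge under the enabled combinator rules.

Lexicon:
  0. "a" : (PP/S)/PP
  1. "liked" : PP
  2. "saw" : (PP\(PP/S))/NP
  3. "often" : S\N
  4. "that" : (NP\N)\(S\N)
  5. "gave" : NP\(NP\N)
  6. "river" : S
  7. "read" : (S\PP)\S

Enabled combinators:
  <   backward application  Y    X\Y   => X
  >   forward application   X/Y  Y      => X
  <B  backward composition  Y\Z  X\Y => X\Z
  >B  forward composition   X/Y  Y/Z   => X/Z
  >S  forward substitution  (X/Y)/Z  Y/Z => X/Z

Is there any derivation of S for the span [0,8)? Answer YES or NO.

[0,8] S   <
  [0,6] PP   <
    [0,2] PP/S   >
      [0,1] "a" : (PP/S)/PP
      [1,2] "liked" : PP
    [2,6] PP\(PP/S)   >
      [2,3] "saw" : (PP\(PP/S))/NP
      [3,6] NP   <
        [3,5] NP\N   <
          [3,4] "often" : S\N
          [4,5] "that" : (NP\N)\(S\N)
        [5,6] "gave" : NP\(NP\N)
  [6,8] S\PP   <
    [6,7] "river" : S
    [7,8] "read" : (S\PP)\S

YES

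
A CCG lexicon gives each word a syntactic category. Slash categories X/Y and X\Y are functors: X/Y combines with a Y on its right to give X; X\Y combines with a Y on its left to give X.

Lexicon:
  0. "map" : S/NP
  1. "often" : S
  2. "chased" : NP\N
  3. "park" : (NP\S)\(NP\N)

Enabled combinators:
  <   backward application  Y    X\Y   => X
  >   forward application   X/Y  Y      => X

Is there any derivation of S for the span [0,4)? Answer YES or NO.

YES

[0,4] S   >
  [0,1] "map" : S/NP
  [1,4] NP   <
    [1,2] "often" : S
    [2,4] NP\S   <
      [2,3] "chased" : NP\N
      [3,4] "park" : (NP\S)\(NP\N)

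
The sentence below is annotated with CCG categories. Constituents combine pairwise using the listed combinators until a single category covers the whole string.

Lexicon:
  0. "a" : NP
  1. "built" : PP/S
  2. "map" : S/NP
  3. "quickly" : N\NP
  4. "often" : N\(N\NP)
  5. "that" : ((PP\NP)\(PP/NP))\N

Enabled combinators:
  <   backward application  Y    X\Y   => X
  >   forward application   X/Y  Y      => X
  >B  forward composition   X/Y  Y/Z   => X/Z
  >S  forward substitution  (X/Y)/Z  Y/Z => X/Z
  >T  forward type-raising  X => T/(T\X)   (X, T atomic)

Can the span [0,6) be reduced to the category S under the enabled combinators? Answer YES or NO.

NO

NP PP/S S/NP N\NP N\(N\NP) ((PP\NP)\(PP/NP))\N
CKY chart[0,6] = {N/(N\PP), NP/(NP\PP), PP, PP/(PP\PP), S/(S\PP)}; S ∉ chart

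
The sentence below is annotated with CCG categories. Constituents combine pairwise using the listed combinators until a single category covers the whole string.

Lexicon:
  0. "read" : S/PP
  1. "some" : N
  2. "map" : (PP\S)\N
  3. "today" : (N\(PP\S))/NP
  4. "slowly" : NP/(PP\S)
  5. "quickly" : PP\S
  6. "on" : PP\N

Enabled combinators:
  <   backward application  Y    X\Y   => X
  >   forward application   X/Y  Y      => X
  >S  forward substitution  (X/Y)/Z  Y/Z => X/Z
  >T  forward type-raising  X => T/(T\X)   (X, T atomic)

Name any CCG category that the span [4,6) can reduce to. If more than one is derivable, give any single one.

[0,7] S   >
  [0,1] "read" : S/PP
  [1,7] PP   <
    [1,6] N   <
      [1,3] PP\S   <
        [1,2] "some" : N
        [2,3] "map" : (PP\S)\N
      [3,6] N\(PP\S)   >
        [3,4] "today" : (N\(PP\S))/NP
        [4,6] NP   >
          [4,5] "slowly" : NP/(PP\S)
          [5,6] "quickly" : PP\S
    [6,7] "on" : PP\N

NP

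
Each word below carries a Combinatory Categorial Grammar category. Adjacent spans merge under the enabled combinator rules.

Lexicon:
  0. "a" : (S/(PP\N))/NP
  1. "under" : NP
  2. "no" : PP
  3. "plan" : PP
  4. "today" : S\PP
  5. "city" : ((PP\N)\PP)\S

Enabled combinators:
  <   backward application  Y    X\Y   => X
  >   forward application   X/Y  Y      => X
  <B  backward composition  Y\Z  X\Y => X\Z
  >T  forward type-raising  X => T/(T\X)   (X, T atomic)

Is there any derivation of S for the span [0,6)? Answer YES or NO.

YES

[0,6] S   >
  [0,2] S/(PP\N)   >
    [0,1] "a" : (S/(PP\N))/NP
    [1,2] "under" : NP
  [2,6] PP\N   <
    [2,3] "no" : PP
    [3,6] (PP\N)\PP   <
      [3,5] S   <
        [3,4] "plan" : PP
        [4,5] "today" : S\PP
      [5,6] "city" : ((PP\N)\PP)\S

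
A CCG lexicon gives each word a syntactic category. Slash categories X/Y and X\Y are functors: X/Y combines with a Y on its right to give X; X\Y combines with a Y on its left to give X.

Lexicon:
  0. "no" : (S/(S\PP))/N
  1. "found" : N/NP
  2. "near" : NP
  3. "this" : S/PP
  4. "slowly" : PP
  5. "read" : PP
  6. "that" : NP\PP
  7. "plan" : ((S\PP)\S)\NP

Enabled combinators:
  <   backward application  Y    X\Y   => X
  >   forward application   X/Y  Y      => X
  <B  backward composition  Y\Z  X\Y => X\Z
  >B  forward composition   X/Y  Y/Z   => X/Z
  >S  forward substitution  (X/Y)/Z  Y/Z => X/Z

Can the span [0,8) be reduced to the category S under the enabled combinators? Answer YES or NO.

[0,8] S   >
  [0,3] S/(S\PP)   >
    [0,1] "no" : (S/(S\PP))/N
    [1,3] N   >
      [1,2] "found" : N/NP
      [2,3] "near" : NP
  [3,8] S\PP   <
    [3,5] S   >
      [3,4] "this" : S/PP
      [4,5] "slowly" : PP
    [5,8] (S\PP)\S   <
      [5,7] NP   <
        [5,6] "read" : PP
        [6,7] "that" : NP\PP
      [7,8] "plan" : ((S\PP)\S)\NP

YES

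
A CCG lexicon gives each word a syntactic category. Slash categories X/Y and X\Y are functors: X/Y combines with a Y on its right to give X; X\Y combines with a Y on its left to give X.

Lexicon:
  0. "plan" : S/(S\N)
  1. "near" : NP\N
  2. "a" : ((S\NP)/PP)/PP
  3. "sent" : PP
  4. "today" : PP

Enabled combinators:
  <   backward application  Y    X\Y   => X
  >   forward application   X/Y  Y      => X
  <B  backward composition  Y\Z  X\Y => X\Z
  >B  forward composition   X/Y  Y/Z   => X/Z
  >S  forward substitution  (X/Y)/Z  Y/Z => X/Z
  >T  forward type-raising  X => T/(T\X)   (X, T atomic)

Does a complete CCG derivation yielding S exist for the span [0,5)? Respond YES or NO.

[0,5] S   >
  [0,1] "plan" : S/(S\N)
  [1,5] S\N   <B
    [1,2] "near" : NP\N
    [2,5] S\NP   >
      [2,4] (S\NP)/PP   >
        [2,3] "a" : ((S\NP)/PP)/PP
        [3,4] "sent" : PP
      [4,5] "today" : PP

YES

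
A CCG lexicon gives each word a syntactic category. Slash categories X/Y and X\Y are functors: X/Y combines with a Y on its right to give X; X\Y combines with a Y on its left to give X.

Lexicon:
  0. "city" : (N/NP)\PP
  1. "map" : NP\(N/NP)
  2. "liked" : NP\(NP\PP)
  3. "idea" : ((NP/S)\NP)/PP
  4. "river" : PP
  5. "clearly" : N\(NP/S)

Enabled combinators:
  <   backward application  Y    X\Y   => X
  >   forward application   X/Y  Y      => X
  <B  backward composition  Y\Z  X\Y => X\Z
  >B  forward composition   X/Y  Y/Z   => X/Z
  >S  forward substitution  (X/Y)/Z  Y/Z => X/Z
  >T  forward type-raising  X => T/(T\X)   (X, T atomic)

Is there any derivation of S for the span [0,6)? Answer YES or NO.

NO

(N/NP)\PP NP\(N/NP) NP\(NP\PP) ((NP/S)\NP)/PP PP N\(NP/S)
CKY chart[0,6] = {N, N/(N\N), NP/(NP\N), PP/(PP\N), S/(S\N)}; S ∉ chart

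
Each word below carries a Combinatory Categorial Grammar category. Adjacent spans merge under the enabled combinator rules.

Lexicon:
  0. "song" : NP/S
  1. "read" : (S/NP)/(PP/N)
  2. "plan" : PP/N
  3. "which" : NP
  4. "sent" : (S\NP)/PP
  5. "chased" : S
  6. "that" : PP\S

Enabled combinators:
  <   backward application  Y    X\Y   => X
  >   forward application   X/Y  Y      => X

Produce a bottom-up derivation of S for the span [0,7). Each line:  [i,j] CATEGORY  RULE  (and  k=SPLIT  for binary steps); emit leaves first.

[0,1] NP/S  lex  "song"
[1,2] (S/NP)/(PP/N)  lex  "read"
[2,3] PP/N  lex  "plan"
[1,3] S/NP  >  k=2
[3,4] NP  lex  "which"
[1,4] S  >  k=3
[0,4] NP  >  k=1
[4,5] (S\NP)/PP  lex  "sent"
[5,6] S  lex  "chased"
[6,7] PP\S  lex  "that"
[5,7] PP  <  k=6
[4,7] S\NP  >  k=5
[0,7] S  <  k=4

[0,7] S   <
  [0,4] NP   >
    [0,1] "song" : NP/S
    [1,4] S   >
      [1,3] S/NP   >
        [1,2] "read" : (S/NP)/(PP/N)
        [2,3] "plan" : PP/N
      [3,4] "which" : NP
  [4,7] S\NP   >
    [4,5] "sent" : (S\NP)/PP
    [5,7] PP   <
      [5,6] "chased" : S
      [6,7] "that" : PP\S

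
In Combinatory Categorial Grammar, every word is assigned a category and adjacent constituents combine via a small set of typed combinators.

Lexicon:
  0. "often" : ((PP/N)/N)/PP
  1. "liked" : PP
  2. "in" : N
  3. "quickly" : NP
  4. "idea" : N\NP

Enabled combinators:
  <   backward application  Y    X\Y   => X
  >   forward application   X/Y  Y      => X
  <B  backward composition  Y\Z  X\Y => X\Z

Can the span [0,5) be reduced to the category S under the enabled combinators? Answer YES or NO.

NO

((PP/N)/N)/PP PP N NP N\NP
CKY chart[0,5] = {PP}; S ∉ chart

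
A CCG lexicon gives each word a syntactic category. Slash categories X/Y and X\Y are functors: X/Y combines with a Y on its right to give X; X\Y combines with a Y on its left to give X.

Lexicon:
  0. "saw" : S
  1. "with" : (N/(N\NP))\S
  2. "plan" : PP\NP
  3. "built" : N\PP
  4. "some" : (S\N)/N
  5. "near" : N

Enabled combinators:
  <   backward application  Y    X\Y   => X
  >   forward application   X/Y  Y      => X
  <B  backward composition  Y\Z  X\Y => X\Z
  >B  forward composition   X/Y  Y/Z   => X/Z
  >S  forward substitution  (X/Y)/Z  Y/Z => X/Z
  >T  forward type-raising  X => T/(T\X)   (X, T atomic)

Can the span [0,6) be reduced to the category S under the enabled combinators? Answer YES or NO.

YES

[0,6] S   <
  [0,4] N   >
    [0,2] N/(N\NP)   <
      [0,1] "saw" : S
      [1,2] "with" : (N/(N\NP))\S
    [2,4] N\NP   <B
      [2,3] "plan" : PP\NP
      [3,4] "built" : N\PP
  [4,6] S\N   >
    [4,5] "some" : (S\N)/N
    [5,6] "near" : N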